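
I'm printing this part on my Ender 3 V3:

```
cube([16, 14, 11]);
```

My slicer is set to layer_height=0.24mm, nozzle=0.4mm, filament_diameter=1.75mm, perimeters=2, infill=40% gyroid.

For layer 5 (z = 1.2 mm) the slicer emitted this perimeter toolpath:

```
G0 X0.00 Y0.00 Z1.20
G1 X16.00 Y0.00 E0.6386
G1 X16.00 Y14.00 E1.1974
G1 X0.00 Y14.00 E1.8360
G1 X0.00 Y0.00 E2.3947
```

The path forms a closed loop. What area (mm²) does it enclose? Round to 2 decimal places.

224.00 mm²

Apply the shoelace formula to the sequence of (X, Y) vertices; enclosed area = 224.00 mm².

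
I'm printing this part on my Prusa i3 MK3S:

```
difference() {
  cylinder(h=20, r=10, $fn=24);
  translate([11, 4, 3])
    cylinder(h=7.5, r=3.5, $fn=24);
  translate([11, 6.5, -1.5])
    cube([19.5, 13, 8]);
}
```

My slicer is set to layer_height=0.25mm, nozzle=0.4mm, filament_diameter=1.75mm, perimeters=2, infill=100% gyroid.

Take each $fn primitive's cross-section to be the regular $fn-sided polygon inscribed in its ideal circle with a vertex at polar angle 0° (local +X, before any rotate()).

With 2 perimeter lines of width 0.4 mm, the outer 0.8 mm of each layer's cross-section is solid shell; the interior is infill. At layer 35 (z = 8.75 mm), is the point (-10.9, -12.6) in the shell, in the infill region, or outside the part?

outside

At z = 8.75 mm: the r=10 cylinder gives a regular 24-gon of circumradius 10 (constant along its height); the r=3.5 cylinder at (11, 4) gives a regular 24-gon of circumradius 3.5 (constant along its height); the cube at (11, 6.5) does not reach this height (z outside [-1.5, 6.5]); Taking the first minus the rest: starting from the r=10 cylinder, the r=3.5 cylinder at (11, 4) partially overlaps it — only the 6.50 mm² overlap (of its 38.05 mm²) is removed, clipping the outline — 1 connected region. Overall, the cross-section is a single solid region. The nearest boundary edge runs (-5.00, -8.66)→(-7.07, -7.07); distance from the point to it = 6.72 mm. The point is not inside any of the regions above, so it lies outside the cross-section (6.72 mm from the nearest boundary).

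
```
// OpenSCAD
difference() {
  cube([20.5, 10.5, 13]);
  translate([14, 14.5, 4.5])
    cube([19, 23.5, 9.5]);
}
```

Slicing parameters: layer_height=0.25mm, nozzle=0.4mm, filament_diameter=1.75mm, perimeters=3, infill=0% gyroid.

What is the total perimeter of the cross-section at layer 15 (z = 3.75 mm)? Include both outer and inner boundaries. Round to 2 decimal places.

At z = 3.75 mm: the cube is present — its section is the full 20.5×10.5 rectangle (perimeter 62.00 mm); the cube at (14, 14.5) does not reach this height (z outside [4.5, 14]); Subtracting the remaining from the first: none of the subtracted shapes is present at this height, so the 20.5×10.5 cube is unchanged — boundary = 62.00 mm. Overall, the cross-section is a single solid region. Total boundary length (outer) = 62.00 mm.

62.00 mm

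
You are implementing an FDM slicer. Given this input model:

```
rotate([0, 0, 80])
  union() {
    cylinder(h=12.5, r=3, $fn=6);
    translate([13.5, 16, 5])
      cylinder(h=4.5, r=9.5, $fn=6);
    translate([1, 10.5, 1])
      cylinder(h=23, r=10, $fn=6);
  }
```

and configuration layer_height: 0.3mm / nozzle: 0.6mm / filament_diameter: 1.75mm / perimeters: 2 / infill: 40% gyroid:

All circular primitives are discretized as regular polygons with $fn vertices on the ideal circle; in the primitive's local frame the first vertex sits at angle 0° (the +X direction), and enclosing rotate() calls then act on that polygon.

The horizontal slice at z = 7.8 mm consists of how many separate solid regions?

1

At z = 7.8 mm: the r=3 cylinder contributes a regular 6-gon of circumradius 3; the cylinder at (13.5, 16): section is a regular 6-gon, circumradius r=9.5; the r=10 cylinder at (1, 10.5) gives a regular 6-gon of circumradius 10 (constant along its height); Merging all regions: the regions partially overlap (shared area 36.10 mm²), so overlapping operands fuse into one piece — 1 connected region; (whole slice rotated 80° about Z — lengths, areas and connectivity unchanged). The result has 1 disconnected region.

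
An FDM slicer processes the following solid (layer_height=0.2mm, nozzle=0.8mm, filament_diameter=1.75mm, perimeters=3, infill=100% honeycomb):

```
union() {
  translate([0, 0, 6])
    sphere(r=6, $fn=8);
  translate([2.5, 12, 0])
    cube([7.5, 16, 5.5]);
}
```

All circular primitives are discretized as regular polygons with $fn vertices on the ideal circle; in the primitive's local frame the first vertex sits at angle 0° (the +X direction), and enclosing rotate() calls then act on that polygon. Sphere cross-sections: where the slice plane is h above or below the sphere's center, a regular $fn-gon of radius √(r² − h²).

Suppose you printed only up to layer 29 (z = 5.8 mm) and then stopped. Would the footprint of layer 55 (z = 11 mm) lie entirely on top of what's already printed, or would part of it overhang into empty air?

entirely on top

Compare the two slices. At z = 5.8: the r=6 sphere contributes a regular 8-gon of circumradius √(6²−0.2²) = 5.997 (area = (8/2)·5.997²·sin(360°/8) = 101.71 mm²); the cube at (2.5, 12) is absent (z outside [0, 5.5]); Merging all regions: only the r=6 sphere is present, so the union is just that shape — area = 101.71 mm². At z = 11: the r=6 sphere slices to a regular 8-gon of circumradius 3.317 (√(r²−h²) with h=5 from center) (area = (8/2)·3.317²·sin(360°/8) = 31.11 mm²); the cube at (2.5, 12) does not reach this height (z outside [0, 5.5]); Merging all regions: only the r=6 sphere is present, so the union is just that shape — area = 31.11 mm². Checking containment: the cross-section at z = 11 is a subset of the cross-section at z = 5.8.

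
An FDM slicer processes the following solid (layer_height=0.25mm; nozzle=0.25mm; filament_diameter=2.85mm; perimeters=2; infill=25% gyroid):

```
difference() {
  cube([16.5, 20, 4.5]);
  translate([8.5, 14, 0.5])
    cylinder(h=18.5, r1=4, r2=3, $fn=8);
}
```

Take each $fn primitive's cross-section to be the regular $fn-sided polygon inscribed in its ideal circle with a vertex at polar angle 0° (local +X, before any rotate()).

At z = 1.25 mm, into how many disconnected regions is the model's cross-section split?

1

At z = 1.25 mm: the cube is present — its section is the full 16.5×20 rectangle; the cone at (8.5, 14) contributes a regular 8-gon of circumradius 3.959 (interpolated between r1=4 and r2=3 at t=0.041); Taking the first minus the rest: starting from the 16.5×20 cube, the cone at (8.5, 14) lies wholly inside it (removes its full 44.34 mm² and its 24.24 mm outline becomes a hole wall) — 1 connected region with 1 hole. The result has 1 disconnected region.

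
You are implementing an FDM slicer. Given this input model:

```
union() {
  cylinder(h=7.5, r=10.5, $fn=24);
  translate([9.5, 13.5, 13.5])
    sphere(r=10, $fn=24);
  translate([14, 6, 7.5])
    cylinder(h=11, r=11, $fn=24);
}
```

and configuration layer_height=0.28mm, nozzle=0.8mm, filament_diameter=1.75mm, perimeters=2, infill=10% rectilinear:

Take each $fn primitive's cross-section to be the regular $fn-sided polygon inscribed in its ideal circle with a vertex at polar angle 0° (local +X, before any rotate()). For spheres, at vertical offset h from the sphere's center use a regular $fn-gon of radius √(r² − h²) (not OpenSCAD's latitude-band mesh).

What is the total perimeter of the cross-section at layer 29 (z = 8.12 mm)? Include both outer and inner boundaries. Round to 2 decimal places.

79.75 mm

At z = 8.12 mm: the cylinder is not intersected at this z (z outside [0, 7.5]); the r=10 sphere at (9.5, 13.5) contributes a regular 24-gon of circumradius √(10²−5.38²) = 8.429 (perimeter = 2·24·8.429·sin(180°/24) = 52.81 mm); the r=11 cylinder at (14, 6) gives a regular 24-gon of circumradius 11 (constant along its height) (perimeter = 2·24·11.000·sin(180°/24) = 68.92 mm); Taking the union: the regions partially overlap (shared area 127.29 mm²), so the edge portions inside another operand are dropped and the merged outline is re-measured after clipping — boundary = 79.75 mm. Overall, the cross-section is a single solid region. Total boundary length (outer) = 79.75 mm.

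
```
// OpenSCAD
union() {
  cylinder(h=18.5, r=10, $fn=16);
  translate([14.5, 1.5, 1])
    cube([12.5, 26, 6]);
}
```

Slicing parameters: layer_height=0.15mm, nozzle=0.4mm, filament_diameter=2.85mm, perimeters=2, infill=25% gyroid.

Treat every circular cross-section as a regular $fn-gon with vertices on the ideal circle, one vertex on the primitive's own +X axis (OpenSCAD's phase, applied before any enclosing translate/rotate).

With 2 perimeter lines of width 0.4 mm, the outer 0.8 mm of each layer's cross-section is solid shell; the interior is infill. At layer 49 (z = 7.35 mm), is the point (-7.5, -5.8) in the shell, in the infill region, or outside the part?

At z = 7.35 mm: the cylinder: section is a regular 16-gon, circumradius r=10; the cube at (14.5, 1.5) is not intersected at this z (z outside [1, 7]); Combining (union): only the r=10 cylinder is present, so the union is just that shape — 1 connected region. Overall, the cross-section is a single solid region. The nearest boundary edge runs (-9.24, -3.83)→(-7.07, -7.07); distance from the point to it = 0.35 mm. The point is inside the cross-section, 0.35 mm from the nearest boundary — within the 0.8 mm shell band (2 × 0.4).

shell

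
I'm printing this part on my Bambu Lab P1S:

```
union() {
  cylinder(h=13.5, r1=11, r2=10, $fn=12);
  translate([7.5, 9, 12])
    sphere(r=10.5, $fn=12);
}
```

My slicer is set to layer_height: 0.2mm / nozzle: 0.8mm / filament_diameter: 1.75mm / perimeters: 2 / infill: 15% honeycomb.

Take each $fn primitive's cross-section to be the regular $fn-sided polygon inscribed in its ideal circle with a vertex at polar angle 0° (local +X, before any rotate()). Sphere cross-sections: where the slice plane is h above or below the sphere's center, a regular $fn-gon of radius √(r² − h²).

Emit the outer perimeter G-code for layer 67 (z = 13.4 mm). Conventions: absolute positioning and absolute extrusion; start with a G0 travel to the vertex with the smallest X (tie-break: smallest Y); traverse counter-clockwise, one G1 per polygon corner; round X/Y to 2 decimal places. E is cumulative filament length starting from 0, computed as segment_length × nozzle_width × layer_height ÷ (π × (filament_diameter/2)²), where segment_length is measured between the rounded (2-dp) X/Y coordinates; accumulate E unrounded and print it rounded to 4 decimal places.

At z = 13.4 mm: the cone: at t=0.993 of its height the radius interpolates to r₁+(r₂−r₁)t = 10.007, giving a regular 12-gon of that circumradius; the r=10.5 sphere at (7.5, 9) contributes a regular 12-gon of circumradius √(10.5²−1.4²) = 10.406; Merging all regions: the regions partially overlap (shared area 93.22 mm²), so overlapping operands fuse into one piece — 1 connected region. The outline is a single polygon with 18 vertices. Extrusion per mm of travel: 0.8 × 0.2 / (π × 0.875²) = 0.066520. Accumulating E over each segment gives final E = 5.9007.

G0 X-10.01 Y0.00 Z13.40
G1 X-8.67 Y-5.00 E0.3443
G1 X-5.00 Y-8.67 E0.6896
G1 X0.00 Y-10.01 E1.0339
G1 X5.00 Y-8.67 E1.3783
G1 X8.67 Y-5.00 E1.7235
G1 X9.80 Y-0.79 E2.0135
G1 X12.70 Y-0.01 E2.2132
G1 X16.51 Y3.80 E2.5717
G1 X17.91 Y9.00 E2.9299
G1 X16.51 Y14.20 E3.2881
G1 X12.70 Y18.01 E3.6465
G1 X7.50 Y19.41 E4.0048
G1 X2.30 Y18.01 E4.3630
G1 X-1.51 Y14.20 E4.7214
G1 X-2.84 Y9.25 E5.0624
G1 X-5.00 Y8.67 E5.2111
G1 X-8.67 Y5.00 E5.5564
G1 X-10.01 Y0.00 E5.9007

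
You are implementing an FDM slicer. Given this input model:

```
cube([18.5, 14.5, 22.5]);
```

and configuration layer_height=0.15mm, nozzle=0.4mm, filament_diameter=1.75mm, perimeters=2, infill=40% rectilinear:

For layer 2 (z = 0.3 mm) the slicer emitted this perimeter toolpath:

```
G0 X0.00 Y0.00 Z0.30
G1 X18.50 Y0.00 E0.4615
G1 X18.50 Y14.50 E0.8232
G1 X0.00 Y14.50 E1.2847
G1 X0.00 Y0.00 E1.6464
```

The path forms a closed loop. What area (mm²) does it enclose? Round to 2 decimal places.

268.25 mm²

Apply the shoelace formula to the sequence of (X, Y) vertices; enclosed area = 268.25 mm².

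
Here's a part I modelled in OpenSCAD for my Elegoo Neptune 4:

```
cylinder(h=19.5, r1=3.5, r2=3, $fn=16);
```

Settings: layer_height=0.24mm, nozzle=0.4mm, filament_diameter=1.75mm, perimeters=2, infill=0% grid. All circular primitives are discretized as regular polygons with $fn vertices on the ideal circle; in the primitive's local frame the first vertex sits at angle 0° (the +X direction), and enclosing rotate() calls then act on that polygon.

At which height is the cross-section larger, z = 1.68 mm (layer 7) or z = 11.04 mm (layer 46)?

layer 7 (z = 1.68 mm)

Layer 7 (z = 1.68): the cone: at t=0.086 of its height the radius interpolates to r₁+(r₂−r₁)t = 3.457, giving a regular 16-gon of that circumradius (area = (16/2)·3.457²·sin(360°/16) = 36.59 mm²). So its area = 36.59 mm². Layer 46 (z = 11.04): the cone contributes a regular 16-gon of circumradius 3.217 (interpolated between r1=3.5 and r2=3 at t=0.566) (area = (16/2)·3.217²·sin(360°/16) = 31.68 mm²). So its area = 31.68 mm². Layer 7 is larger (36.59 vs 31.68 mm²).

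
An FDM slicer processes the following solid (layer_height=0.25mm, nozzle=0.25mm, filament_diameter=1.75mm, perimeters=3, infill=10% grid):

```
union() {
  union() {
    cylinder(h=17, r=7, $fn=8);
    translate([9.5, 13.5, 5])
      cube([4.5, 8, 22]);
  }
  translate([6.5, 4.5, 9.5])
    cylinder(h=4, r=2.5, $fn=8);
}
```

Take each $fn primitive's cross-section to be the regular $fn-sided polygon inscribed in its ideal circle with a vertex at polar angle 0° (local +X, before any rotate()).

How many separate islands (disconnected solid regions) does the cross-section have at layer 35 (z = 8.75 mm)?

At z = 8.75 mm: the r=7 cylinder gives a regular 8-gon of circumradius 7 (constant along its height); the cube at (9.5, 13.5) is present — its section is the full 4.5×8 rectangle; Merging all regions: the 2 present regions are separate (no shared area or edge), so areas and boundary lengths simply add and each stays a separate island — 2 connected regions; the cylinder at (6.5, 4.5) does not reach this height (z outside [9.5, 13.5]); Taking the union: only that combined region is present, so the union is just that shape — 2 connected regions. Overall, the cross-section has 2 separate islands. Island count = 2.

2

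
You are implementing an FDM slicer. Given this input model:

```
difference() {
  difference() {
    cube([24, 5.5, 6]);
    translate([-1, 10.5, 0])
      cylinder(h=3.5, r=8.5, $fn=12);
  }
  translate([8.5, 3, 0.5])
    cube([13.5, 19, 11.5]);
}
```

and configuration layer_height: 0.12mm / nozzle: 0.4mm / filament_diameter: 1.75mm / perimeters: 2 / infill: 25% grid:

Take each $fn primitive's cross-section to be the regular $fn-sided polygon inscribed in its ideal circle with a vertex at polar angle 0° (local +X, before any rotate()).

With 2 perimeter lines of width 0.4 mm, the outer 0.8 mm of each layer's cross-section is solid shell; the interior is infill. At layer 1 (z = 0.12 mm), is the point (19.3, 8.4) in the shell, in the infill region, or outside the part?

outside

At z = 0.12 mm: the cube is present — its section is the full 24×5.5 rectangle; the cylinder at (-1, 10.5): section is a regular 12-gon, circumradius r=8.5; Subtracting the remaining from the first: starting from the 24×5.5 cube, the r=8.5 cylinder at (-1, 10.5) partially overlaps it — only the 11.88 mm² overlap (of its 216.75 mm²) is removed, clipping the outline — 1 connected region; the cube at (8.5, 3) is absent (z outside [0.5, 12]); After the difference (first − rest): none of the subtracted shapes is present at this height, so that combined region is unchanged — 1 connected region. Overall, the cross-section is a single solid region. The nearest boundary edge runs (5.61, 5.50)→(24.00, 5.50); distance from the point to it = 2.90 mm. The point is not inside any of the regions above, so it lies outside the cross-section (2.90 mm from the nearest boundary).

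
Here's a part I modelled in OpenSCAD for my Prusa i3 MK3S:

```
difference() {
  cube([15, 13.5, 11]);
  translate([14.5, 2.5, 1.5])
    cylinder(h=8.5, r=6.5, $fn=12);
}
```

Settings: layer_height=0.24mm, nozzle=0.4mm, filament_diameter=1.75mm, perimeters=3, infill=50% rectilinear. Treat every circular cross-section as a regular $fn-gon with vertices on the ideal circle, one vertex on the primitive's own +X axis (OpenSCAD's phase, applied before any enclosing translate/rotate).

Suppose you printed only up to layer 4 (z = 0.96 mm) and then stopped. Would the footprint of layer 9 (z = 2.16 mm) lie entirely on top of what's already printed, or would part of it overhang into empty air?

Compare the two slices. At z = 0.96: the cube (footprint 15×13.5) is included at this height (area 202.50 mm²); the cylinder at (14.5, 2.5) does not reach this height (z outside [1.5, 10]); Taking the first minus the rest: none of the subtracted shapes is present at this height, so the 15×13.5 cube is unchanged — area = 202.50 mm². At z = 2.16: the 15×13.5 cube contributes its full rectangle (area 202.50 mm²); the cylinder at (14.5, 2.5): section is a regular 12-gon, circumradius r=6.5 (area = (12/2)·6.500²·sin(360°/12) = 126.75 mm²); After the difference (first − rest): starting from the 15×13.5 cube (202.50 mm²), the r=6.5 cylinder at (14.5, 2.5) partially overlaps it — only the 51.57 mm² overlap (of its 126.75 mm²) is removed, clipping the outline — area = 150.93 mm². Checking containment: the cross-section at z = 2.16 is a subset of the cross-section at z = 0.96.

entirely on top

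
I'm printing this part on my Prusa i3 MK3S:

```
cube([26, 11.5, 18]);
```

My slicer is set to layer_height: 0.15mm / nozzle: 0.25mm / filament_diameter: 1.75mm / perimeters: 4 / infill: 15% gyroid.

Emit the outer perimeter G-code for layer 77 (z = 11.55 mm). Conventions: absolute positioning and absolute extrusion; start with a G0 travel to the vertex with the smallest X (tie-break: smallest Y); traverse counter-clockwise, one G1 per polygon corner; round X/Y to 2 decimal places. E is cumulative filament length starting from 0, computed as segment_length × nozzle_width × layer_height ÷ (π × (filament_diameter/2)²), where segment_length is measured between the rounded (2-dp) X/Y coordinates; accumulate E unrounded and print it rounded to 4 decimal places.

At z = 11.55 mm: the cube is present — its section is the full 26×11.5 rectangle. The outline is a single polygon with 4 vertices. Extrusion per mm of travel: 0.25 × 0.15 / (π × 0.875²) = 0.015591. Accumulating E over each segment gives final E = 1.1693.

G0 X0.00 Y0.00 Z11.55
G1 X26.00 Y0.00 E0.4054
G1 X26.00 Y11.50 E0.5847
G1 X0.00 Y11.50 E0.9900
G1 X0.00 Y0.00 E1.1693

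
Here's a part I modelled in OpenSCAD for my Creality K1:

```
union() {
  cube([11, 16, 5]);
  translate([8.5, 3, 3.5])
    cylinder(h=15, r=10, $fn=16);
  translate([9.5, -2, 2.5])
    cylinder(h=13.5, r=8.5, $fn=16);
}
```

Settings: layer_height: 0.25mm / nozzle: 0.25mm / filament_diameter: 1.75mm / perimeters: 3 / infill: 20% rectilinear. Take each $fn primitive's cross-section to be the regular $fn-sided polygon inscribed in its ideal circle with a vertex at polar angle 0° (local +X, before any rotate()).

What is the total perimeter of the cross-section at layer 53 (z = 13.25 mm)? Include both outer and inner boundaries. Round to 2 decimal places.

At z = 13.25 mm: the cube is absent (z outside [0, 5]); the cylinder at (8.5, 3): section is a regular 16-gon, circumradius r=10 (perimeter = 2·16·10.000·sin(180°/16) = 62.43 mm); the r=8.5 cylinder at (9.5, -2) contributes a regular 16-gon of circumradius 8.5 (perimeter = 2·16·8.500·sin(180°/16) = 53.06 mm); Combining (union): the regions partially overlap (shared area 167.69 mm²), so the edge portions inside another operand are dropped and the merged outline is re-measured after clipping — boundary = 68.53 mm. Overall, the cross-section is a single solid region. Total boundary length (outer) = 68.53 mm.

68.53 mm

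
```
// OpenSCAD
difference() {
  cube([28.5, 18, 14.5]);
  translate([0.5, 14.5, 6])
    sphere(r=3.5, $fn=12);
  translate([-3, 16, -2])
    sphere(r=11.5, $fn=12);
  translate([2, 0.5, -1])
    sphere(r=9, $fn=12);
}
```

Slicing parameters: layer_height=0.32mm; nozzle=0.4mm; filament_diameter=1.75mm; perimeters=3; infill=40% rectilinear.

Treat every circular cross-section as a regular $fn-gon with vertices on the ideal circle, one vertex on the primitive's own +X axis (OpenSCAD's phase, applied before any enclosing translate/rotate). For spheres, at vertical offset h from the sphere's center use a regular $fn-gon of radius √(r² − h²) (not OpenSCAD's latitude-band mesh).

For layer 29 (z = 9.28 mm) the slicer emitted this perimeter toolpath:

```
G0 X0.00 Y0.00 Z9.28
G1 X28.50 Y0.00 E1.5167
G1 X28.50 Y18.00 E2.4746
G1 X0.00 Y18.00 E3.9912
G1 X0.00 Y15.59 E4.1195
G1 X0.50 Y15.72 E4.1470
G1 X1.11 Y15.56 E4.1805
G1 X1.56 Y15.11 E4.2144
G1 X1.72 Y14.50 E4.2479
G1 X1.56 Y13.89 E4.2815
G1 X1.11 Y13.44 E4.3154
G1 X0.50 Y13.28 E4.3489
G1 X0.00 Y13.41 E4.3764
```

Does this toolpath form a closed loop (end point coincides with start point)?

no

Start point (G0): (0.00, 0.00). End point (last G1): the path does not return to the start — open.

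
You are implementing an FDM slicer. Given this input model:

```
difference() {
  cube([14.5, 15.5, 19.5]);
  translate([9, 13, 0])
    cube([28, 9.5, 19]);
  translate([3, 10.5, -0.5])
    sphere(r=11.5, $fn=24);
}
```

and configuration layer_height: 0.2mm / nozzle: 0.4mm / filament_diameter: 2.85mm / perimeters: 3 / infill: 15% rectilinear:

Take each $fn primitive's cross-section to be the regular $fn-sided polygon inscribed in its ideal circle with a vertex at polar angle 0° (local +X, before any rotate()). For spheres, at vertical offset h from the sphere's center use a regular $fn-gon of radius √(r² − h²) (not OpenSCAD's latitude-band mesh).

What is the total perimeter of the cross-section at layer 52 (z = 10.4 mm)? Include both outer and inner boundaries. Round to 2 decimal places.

At z = 10.4 mm: the 14.5×15.5 cube contributes its full rectangle (perimeter 60.00 mm); the cube at (9, 13) is present — its section is the full 28×9.5 rectangle (perimeter 75.00 mm); the sphere at (3, 10.5): section is a regular 24-gon, circumradius = √(r²−h²) = √(11.5²−10.9²) = 3.666 (perimeter = 2·24·3.666·sin(180°/24) = 22.97 mm); Taking the first minus the rest: starting from the 14.5×15.5 cube, the 28×9.5 cube at (9, 13) partially overlaps it — only the 13.75 mm² overlap (of its 266.00 mm²) is removed, clipping the outline; the r=11.5 sphere at (3, 10.5) partially overlaps it — only the 39.92 mm² overlap (of its 41.74 mm²) is removed, clipping the outline — boundary = 74.44 mm. Overall, the cross-section is a single solid region. Total boundary length (outer) = 74.44 mm.

74.44 mm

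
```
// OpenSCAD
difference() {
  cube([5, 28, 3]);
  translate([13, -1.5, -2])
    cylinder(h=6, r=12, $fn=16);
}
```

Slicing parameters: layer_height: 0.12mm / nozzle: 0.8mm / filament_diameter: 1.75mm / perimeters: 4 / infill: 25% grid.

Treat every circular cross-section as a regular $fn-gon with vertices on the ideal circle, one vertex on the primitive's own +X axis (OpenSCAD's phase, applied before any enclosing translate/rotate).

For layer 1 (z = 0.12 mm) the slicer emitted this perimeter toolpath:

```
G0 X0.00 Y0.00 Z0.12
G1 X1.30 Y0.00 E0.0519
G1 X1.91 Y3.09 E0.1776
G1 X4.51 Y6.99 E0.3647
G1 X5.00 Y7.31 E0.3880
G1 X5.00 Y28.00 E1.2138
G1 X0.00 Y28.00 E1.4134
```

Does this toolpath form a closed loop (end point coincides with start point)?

no

Start point (G0): (0.00, 0.00). End point (last G1): the path does not return to the start — open.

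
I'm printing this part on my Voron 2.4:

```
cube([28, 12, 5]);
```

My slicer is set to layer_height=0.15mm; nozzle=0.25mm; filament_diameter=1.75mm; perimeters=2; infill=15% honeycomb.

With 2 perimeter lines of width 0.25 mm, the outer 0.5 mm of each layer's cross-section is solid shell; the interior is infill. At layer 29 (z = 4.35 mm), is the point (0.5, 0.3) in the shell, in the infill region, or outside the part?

shell

At z = 4.35 mm: the 28×12 cube contributes its full rectangle. Overall, the cross-section is a single solid region. The nearest boundary edge runs (0.00, 0.00)→(28.00, 0.00); distance from the point to it = 0.30 mm. The point is inside the cross-section, 0.30 mm from the nearest boundary — within the 0.5 mm shell band (2 × 0.25).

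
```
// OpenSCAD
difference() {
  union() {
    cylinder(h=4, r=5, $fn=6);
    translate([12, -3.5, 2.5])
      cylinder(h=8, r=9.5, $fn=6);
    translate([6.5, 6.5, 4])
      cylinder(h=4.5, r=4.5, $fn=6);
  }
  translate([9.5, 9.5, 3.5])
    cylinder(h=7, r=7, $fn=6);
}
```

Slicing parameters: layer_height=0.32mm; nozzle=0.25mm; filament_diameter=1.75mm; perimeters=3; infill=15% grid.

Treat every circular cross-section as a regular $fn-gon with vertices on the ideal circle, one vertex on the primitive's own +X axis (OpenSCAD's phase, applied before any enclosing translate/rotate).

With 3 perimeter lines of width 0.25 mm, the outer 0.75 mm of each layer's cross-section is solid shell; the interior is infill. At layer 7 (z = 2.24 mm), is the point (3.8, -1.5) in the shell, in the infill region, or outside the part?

At z = 2.24 mm: the cylinder: section is a regular 6-gon, circumradius r=5; the cylinder at (12, -3.5) is absent (z outside [2.5, 10.5]); the cylinder at (6.5, 6.5) is absent (z outside [4, 8.5]); Taking the union: only the r=5 cylinder is present, so the union is just that shape — 1 connected region; the cylinder at (9.5, 9.5) does not reach this height (z outside [3.5, 10.5]); Taking the first minus the rest: none of the subtracted shapes is present at this height, so that combined region is unchanged — 1 connected region. Overall, the cross-section is a single solid region. The nearest boundary edge runs (2.50, -4.33)→(5.00, 0.00); distance from the point to it = 0.29 mm. The point is inside the cross-section, 0.29 mm from the nearest boundary — within the 0.75 mm shell band (3 × 0.25).

shell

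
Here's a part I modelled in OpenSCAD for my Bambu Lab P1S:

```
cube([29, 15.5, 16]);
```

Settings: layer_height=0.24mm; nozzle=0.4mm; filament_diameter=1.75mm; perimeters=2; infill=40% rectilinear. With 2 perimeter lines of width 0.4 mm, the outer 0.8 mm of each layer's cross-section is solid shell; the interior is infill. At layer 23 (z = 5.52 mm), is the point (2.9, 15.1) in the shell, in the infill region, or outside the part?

shell

At z = 5.52 mm: the cube is present — its section is the full 29×15.5 rectangle. Overall, the cross-section is a single solid region. The nearest boundary edge runs (29.00, 15.50)→(0.00, 15.50); distance from the point to it = 0.40 mm. The point is inside the cross-section, 0.40 mm from the nearest boundary — within the 0.8 mm shell band (2 × 0.4).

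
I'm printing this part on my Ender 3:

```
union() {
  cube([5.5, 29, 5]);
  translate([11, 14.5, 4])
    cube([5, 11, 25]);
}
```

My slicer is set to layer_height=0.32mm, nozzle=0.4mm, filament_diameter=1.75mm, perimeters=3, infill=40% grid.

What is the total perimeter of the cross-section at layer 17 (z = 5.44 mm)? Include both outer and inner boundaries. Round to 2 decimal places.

32.00 mm

At z = 5.44 mm: the cube is absent (z outside [0, 5]); the cube at (11, 14.5) is present — its section is the full 5×11 rectangle (perimeter 32.00 mm); Merging all regions: only the 5×11 cube at (11, 14.5) is present, so the union is just that shape — boundary = 32.00 mm. Overall, the cross-section is a single solid region. Total boundary length (outer) = 32.00 mm.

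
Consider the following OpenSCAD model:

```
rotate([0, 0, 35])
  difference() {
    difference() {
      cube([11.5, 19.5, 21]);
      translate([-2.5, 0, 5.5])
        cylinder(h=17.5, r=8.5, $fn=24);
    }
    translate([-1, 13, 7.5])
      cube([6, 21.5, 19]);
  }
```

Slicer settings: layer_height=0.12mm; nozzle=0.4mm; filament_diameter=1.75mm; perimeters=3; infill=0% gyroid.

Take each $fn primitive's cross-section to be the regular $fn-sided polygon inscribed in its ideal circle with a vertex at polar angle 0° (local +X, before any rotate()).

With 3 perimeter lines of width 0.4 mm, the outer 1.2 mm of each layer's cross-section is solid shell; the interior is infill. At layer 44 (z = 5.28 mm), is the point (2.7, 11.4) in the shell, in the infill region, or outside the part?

infill

At z = 5.28 mm: the 11.5×19.5 cube contributes its full rectangle; the cylinder at (-2.5, 0) does not reach this height (z outside [5.5, 23]); Taking the first minus the rest: none of the subtracted shapes is present at this height, so the 11.5×19.5 cube is unchanged — 1 connected region; the cube at (-1, 13) is not intersected at this z (z outside [7.5, 26.5]); Taking the first minus the rest: none of the subtracted shapes is present at this height, so that combined region is unchanged — 1 connected region; (rotated 35° about Z; rotation is an isometry so areas/perimeters/island counts are preserved). Overall, the cross-section is a single solid region. Undo the 35° rotation: the query point maps to (8.750, 7.790) in the un-rotated model frame. The nearest boundary edge runs (11.50, 0.00)→(11.50, 19.50); distance from the point to it = 2.75 mm. The point is inside the cross-section and 2.75 mm from the nearest boundary — more than the 1.2 mm shell width (3 × 0.4), so it's in the infill interior.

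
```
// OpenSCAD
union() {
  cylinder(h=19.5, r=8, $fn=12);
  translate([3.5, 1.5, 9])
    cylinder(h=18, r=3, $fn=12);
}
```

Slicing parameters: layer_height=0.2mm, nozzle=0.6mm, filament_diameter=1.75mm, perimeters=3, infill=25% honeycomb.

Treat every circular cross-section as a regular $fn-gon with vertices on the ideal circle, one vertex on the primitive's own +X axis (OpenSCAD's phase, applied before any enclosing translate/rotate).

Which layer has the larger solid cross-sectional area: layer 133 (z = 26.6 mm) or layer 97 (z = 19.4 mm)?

layer 97 (z = 19.4 mm)

Layer 133 (z = 26.6): the cylinder is absent (z outside [0, 19.5]); the r=3 cylinder at (3.5, 1.5) gives a regular 12-gon of circumradius 3 (constant along its height) (area = (12/2)·3.000²·sin(360°/12) = 27.00 mm²); Merging all regions: only the r=3 cylinder at (3.5, 1.5) is present, so the union is just that shape — area = 27.00 mm². So its area = 27.00 mm². Layer 97 (z = 19.4): the r=8 cylinder contributes a regular 12-gon of circumradius 8 (area = (12/2)·8.000²·sin(360°/12) = 192.00 mm²); the cylinder at (3.5, 1.5): section is a regular 12-gon, circumradius r=3 (area = (12/2)·3.000²·sin(360°/12) = 27.00 mm²); Combining (union): the r=3 cylinder at (3.5, 1.5) lies entirely inside the r=8 cylinder, so the union is just the r=8 cylinder — area = 192.00 mm². So its area = 192.00 mm². Layer 97 is larger (192.00 vs 27.00 mm²).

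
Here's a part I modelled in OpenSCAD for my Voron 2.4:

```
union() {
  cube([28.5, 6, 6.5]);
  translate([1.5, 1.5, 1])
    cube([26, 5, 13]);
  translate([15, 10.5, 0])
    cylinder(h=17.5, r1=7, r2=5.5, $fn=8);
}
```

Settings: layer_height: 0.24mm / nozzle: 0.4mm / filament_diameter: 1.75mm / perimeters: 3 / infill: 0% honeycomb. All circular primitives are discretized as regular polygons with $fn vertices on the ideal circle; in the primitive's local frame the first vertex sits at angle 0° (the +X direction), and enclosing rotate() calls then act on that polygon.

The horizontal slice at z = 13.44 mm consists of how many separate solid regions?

1

At z = 13.44 mm: the cube is not intersected at this z (z outside [0, 6.5]); the cube at (1.5, 1.5) (footprint 26×5) is included at this height; the cone at (15, 10.5) contributes a regular 8-gon of circumradius 5.848 (interpolated between r1=7 and r2=5.5 at t=0.768); Combining (union): the regions partially overlap (shared area 8.21 mm²), so overlapping operands fuse into one piece — 1 connected region. The result has 1 disconnected region.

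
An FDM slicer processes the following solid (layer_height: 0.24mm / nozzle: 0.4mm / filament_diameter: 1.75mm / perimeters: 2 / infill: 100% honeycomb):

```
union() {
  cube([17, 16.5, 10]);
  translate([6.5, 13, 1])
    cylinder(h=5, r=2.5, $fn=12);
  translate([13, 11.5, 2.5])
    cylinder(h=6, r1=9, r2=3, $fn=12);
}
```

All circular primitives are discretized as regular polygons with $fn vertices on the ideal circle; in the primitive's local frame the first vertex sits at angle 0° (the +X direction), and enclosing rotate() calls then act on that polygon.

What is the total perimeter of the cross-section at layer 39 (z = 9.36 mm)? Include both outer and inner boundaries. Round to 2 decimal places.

At z = 9.36 mm: the cube is present — its section is the full 17×16.5 rectangle (perimeter 67.00 mm); the cylinder at (6.5, 13) is not intersected at this z (z outside [1, 6]); the cone at (13, 11.5) is not intersected at this z (z outside [2.5, 8.5]); Taking the union: only the 17×16.5 cube is present, so the union is just that shape — boundary = 67.00 mm. Overall, the cross-section is a single solid region. Total boundary length (outer) = 67.00 mm.

67.00 mm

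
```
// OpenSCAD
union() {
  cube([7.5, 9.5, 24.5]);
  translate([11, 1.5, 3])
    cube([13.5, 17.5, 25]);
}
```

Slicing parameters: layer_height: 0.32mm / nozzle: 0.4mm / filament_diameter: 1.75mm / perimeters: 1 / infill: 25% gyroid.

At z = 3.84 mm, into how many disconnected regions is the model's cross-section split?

2

At z = 3.84 mm: the 7.5×9.5 cube contributes its full rectangle; the 13.5×17.5 cube at (11, 1.5) contributes its full rectangle; Combining (union): the 2 present regions are separate (no shared area or edge), so areas and boundary lengths simply add and each stays a separate island — 2 connected regions. The result has 2 disconnected regions.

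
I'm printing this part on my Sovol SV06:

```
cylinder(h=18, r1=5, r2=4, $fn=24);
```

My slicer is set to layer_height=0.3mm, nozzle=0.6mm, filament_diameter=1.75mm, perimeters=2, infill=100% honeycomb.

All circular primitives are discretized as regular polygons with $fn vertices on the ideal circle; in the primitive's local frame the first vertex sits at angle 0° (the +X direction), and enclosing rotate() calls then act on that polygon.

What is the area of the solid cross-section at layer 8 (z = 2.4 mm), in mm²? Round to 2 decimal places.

At z = 2.4 mm: the cone contributes a regular 24-gon of circumradius 4.867 (interpolated between r1=5 and r2=4 at t=0.133) (area = (24/2)·4.867²·sin(360°/24) = 73.56 mm²). Overall, the cross-section is a single solid region. Net area = 73.56 mm².

73.56 mm²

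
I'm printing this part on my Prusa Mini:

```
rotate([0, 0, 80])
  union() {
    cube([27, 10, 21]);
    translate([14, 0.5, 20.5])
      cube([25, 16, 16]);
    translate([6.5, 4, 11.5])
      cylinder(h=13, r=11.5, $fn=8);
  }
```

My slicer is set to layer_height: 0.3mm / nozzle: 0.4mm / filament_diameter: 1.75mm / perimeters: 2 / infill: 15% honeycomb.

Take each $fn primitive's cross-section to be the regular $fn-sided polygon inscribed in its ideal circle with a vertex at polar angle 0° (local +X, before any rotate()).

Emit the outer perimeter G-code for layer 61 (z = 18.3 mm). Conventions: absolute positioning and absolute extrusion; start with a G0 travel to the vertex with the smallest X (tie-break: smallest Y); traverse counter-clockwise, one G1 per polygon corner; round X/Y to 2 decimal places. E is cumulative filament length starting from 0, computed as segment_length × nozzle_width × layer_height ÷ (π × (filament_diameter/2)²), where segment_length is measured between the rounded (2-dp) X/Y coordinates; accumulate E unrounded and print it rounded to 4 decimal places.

At z = 18.3 mm: the cube (footprint 27×10) is included at this height; the cube at (14, 0.5) is not intersected at this z (z outside [20.5, 36.5]); the r=11.5 cylinder at (6.5, 4) contributes a regular 8-gon of circumradius 11.5; Merging all regions: the regions partially overlap (shared area 169.23 mm²), so overlapping operands fuse into one piece — 1 connected region; (rotated 80° about Z; rotation is an isometry so areas/perimeters/island counts are preserved). The outline is a single polygon with 11 vertices. Extrusion per mm of travel: 0.4 × 0.3 / (π × 0.875²) = 0.049890. Accumulating E over each segment gives final E = 4.5769.

G0 X-14.14 Y9.09 Z18.30
G1 X-12.23 Y0.50 E0.4390
G1 X-4.81 Y-4.23 E0.8780
G1 X3.79 Y-2.32 E1.3175
G1 X8.51 Y5.10 E1.7563
G1 X6.61 Y13.69 E2.1952
G1 X2.84 Y16.09 E2.4182
G1 X4.69 Y26.59 E2.9501
G1 X-5.16 Y28.33 E3.4491
G1 X-7.15 Y17.02 E4.0220
G1 X-9.41 Y16.52 E4.1375
G1 X-14.14 Y9.09 E4.5769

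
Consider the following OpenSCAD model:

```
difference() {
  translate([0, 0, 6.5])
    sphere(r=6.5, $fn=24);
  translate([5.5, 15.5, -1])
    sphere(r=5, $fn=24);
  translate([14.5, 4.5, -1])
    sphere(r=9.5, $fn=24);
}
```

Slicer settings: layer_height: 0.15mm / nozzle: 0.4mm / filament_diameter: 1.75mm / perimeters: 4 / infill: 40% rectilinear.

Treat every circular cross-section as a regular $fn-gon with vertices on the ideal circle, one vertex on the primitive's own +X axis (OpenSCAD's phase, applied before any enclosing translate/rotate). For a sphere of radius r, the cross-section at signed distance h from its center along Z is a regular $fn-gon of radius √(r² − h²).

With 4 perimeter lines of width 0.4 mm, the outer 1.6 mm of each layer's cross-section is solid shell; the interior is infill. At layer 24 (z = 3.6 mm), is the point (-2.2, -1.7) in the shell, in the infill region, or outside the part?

At z = 3.6 mm: the sphere: section is a regular 24-gon, circumradius = √(r²−h²) = √(6.5²−2.9²) = 5.817; the r=5 sphere at (5.5, 15.5) contributes a regular 24-gon of circumradius √(5²−4.6²) = 1.960; the sphere at (14.5, 4.5): section is a regular 24-gon, circumradius = √(r²−h²) = √(9.5²−4.6²) = 8.312; Taking the first minus the rest: starting from the r=6.5 sphere, the r=5 sphere at (5.5, 15.5) misses the remaining region (no effect); the r=9.5 sphere at (14.5, 4.5) misses the remaining region (no effect) — 1 connected region. Overall, the cross-section is a single solid region. The nearest boundary edge runs (-4.11, -4.11)→(-5.04, -2.91); distance from the point to it = 2.99 mm. The point is inside the cross-section and 2.99 mm from the nearest boundary — more than the 1.6 mm shell width (4 × 0.4), so it's in the infill interior.

infill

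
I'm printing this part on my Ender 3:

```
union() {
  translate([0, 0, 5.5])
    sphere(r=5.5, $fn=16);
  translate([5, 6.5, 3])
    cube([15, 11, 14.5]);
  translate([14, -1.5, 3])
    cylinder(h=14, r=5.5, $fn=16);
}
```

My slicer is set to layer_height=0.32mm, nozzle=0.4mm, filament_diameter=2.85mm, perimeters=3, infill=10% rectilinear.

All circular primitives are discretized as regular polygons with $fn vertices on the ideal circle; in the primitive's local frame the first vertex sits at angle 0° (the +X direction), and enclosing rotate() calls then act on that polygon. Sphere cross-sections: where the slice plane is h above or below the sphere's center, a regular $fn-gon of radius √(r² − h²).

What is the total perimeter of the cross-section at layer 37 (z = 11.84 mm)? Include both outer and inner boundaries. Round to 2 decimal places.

86.34 mm

At z = 11.84 mm: the sphere does not reach this height (|z−center|=6.340 > r=5.5); the cube at (5, 6.5) is present — its section is the full 15×11 rectangle (perimeter 52.00 mm); the r=5.5 cylinder at (14, -1.5) contributes a regular 16-gon of circumradius 5.5 (perimeter = 2·16·5.500·sin(180°/16) = 34.34 mm); Taking the union: the 2 present regions are separate (no shared area or edge), so areas and boundary lengths simply add and each stays a separate island — boundary = 86.34 mm. Overall, the cross-section has 2 separate islands. Total boundary length (outer) = 86.34 mm.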